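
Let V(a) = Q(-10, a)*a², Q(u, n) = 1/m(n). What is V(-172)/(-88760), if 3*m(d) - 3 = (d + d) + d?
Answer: 3698/1897245 ≈ 0.0019491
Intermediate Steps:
m(d) = 1 + d (m(d) = 1 + ((d + d) + d)/3 = 1 + (2*d + d)/3 = 1 + (3*d)/3 = 1 + d)
Q(u, n) = 1/(1 + n)
V(a) = a²/(1 + a)
V(-172)/(-88760) = ((-172)²/(1 - 172))/(-88760) = (29584/(-171))*(-1/88760) = (29584*(-1/171))*(-1/88760) = -29584/171*(-1/88760) = 3698/1897245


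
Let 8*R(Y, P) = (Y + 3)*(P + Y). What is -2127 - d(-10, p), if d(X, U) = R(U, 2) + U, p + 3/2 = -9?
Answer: -67983/32 ≈ -2124.5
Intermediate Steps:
p = -21/2 (p = -3/2 - 9 = -21/2 ≈ -10.500)
R(Y, P) = (3 + Y)*(P + Y)/8 (R(Y, P) = ((Y + 3)*(P + Y))/8 = ((3 + Y)*(P + Y))/8 = (3 + Y)*(P + Y)/8)
d(X, U) = ¾ + U²/8 + 13*U/8 (d(X, U) = (U²/8 + (3/8)*2 + 3*U/8 + (⅛)*2*U) + U = (U²/8 + ¾ + 3*U/8 + U/4) + U = (¾ + U²/8 + 5*U/8) + U = ¾ + U²/8 + 13*U/8)
-2127 - d(-10, p) = -2127 - (¾ + (-21/2)²/8 + (13/8)*(-21/2)) = -2127 - (¾ + (⅛)*(441/4) - 273/16) = -2127 - (¾ + 441/32 - 273/16) = -2127 - 1*(-81/32) = -2127 + 81/32 = -67983/32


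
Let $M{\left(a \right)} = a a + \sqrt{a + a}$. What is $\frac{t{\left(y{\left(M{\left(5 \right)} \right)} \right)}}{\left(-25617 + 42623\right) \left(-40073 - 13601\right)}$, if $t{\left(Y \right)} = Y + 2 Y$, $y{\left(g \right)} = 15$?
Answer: $- \frac{45}{912780044} \approx -4.93 \cdot 10^{-8}$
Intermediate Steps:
$M{\left(a \right)} = a^{2} + \sqrt{2} \sqrt{a}$ ($M{\left(a \right)} = a^{2} + \sqrt{2 a} = a^{2} + \sqrt{2} \sqrt{a}$)
$t{\left(Y \right)} = 3 Y$
$\frac{t{\left(y{\left(M{\left(5 \right)} \right)} \right)}}{\left(-25617 + 42623\right) \left(-40073 - 13601\right)} = \frac{3 \cdot 15}{\left(-25617 + 42623\right) \left(-40073 - 13601\right)} = \frac{45}{17006 \left(-53674\right)} = \frac{45}{-912780044} = 45 \left(- \frac{1}{912780044}\right) = - \frac{45}{912780044}$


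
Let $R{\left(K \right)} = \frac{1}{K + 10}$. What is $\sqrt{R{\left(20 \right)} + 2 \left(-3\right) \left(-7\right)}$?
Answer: $\frac{\sqrt{37830}}{30} \approx 6.4833$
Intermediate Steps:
$R{\left(K \right)} = \frac{1}{10 + K}$
$\sqrt{R{\left(20 \right)} + 2 \left(-3\right) \left(-7\right)} = \sqrt{\frac{1}{10 + 20} + 2 \left(-3\right) \left(-7\right)} = \sqrt{\frac{1}{30} - -42} = \sqrt{\frac{1}{30} + 42} = \sqrt{\frac{1261}{30}} = \frac{\sqrt{37830}}{30}$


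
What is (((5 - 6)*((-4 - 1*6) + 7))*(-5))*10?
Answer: -150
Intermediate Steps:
(((5 - 6)*((-4 - 1*6) + 7))*(-5))*10 = (-((-4 - 6) + 7)*(-5))*10 = (-(-10 + 7)*(-5))*10 = (-1*(-3)*(-5))*10 = (3*(-5))*10 = -15*10 = -150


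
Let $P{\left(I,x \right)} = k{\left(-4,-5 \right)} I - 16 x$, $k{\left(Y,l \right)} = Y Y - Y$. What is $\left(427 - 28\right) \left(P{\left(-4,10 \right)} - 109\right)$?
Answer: $-139251$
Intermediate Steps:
$k{\left(Y,l \right)} = Y^{2} - Y$
$P{\left(I,x \right)} = - 16 x + 20 I$ ($P{\left(I,x \right)} = - 4 \left(-1 - 4\right) I - 16 x = \left(-4\right) \left(-5\right) I - 16 x = 20 I - 16 x = - 16 x + 20 I$)
$\left(427 - 28\right) \left(P{\left(-4,10 \right)} - 109\right) = \left(427 - 28\right) \left(\left(\left(-16\right) 10 + 20 \left(-4\right)\right) - 109\right) = 399 \left(\left(-160 - 80\right) - 109\right) = 399 \left(-240 - 109\right) = 399 \left(-349\right) = -139251$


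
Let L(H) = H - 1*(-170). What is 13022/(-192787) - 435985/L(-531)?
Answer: 84047539253/69596107 ≈ 1207.6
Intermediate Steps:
L(H) = 170 + H (L(H) = H + 170 = 170 + H)
13022/(-192787) - 435985/L(-531) = 13022/(-192787) - 435985/(170 - 531) = 13022*(-1/192787) - 435985/(-361) = -13022/192787 - 435985*(-1/361) = -13022/192787 + 435985/361 = 84047539253/69596107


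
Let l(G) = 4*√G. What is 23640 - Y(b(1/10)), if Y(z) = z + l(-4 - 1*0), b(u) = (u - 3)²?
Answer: 2363159/100 - 8*I ≈ 23632.0 - 8.0*I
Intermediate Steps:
b(u) = (-3 + u)²
Y(z) = z + 8*I (Y(z) = z + 4*√(-4 - 1*0) = z + 4*√(-4 + 0) = z + 4*√(-4) = z + 4*(2*I) = z + 8*I)
23640 - Y(b(1/10)) = 23640 - ((-3 + 1/10)² + 8*I) = 23640 - ((-3 + ⅒)² + 8*I) = 23640 - ((-29/10)² + 8*I) = 23640 - (841/100 + 8*I) = 23640 + (-841/100 - 8*I) = 2363159/100 - 8*I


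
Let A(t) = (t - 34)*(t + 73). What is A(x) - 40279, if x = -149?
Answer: -26371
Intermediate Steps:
A(t) = (-34 + t)*(73 + t)
A(x) - 40279 = (-2482 + (-149)**2 + 39*(-149)) - 40279 = (-2482 + 22201 - 5811) - 40279 = 13908 - 40279 = -26371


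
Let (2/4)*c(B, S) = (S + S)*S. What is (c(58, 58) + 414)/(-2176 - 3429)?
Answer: -146/59 ≈ -2.4746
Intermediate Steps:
c(B, S) = 4*S² (c(B, S) = 2*((S + S)*S) = 2*((2*S)*S) = 2*(2*S²) = 4*S²)
(c(58, 58) + 414)/(-2176 - 3429) = (4*58² + 414)/(-2176 - 3429) = (4*3364 + 414)/(-5605) = (13456 + 414)*(-1/5605) = 13870*(-1/5605) = -146/59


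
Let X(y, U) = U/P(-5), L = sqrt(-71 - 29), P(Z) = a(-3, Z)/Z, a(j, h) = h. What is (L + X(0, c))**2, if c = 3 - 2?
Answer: -99 + 20*I ≈ -99.0 + 20.0*I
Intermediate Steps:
c = 1
P(Z) = 1 (P(Z) = Z/Z = 1)
L = 10*I (L = sqrt(-100) = 10*I ≈ 10.0*I)
X(y, U) = U (X(y, U) = U/1 = U*1 = U)
(L + X(0, c))**2 = (10*I + 1)**2 = (1 + 10*I)**2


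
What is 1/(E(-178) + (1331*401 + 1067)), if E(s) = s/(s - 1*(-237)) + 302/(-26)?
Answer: 767/410178843 ≈ 1.8699e-6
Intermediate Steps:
E(s) = -151/13 + s/(237 + s) (E(s) = s/(s + 237) + 302*(-1/26) = s/(237 + s) - 151/13 = -151/13 + s/(237 + s))
1/(E(-178) + (1331*401 + 1067)) = 1/(3*(-11929 - 46*(-178))/(13*(237 - 178)) + (1331*401 + 1067)) = 1/((3/13)*(-11929 + 8188)/59 + (533731 + 1067)) = 1/((3/13)*(1/59)*(-3741) + 534798) = 1/(-11223/767 + 534798) = 1/(410178843/767) = 767/410178843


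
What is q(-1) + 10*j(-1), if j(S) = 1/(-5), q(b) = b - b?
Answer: -2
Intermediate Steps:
q(b) = 0
j(S) = -⅕
q(-1) + 10*j(-1) = 0 + 10*(-⅕) = 0 - 2 = -2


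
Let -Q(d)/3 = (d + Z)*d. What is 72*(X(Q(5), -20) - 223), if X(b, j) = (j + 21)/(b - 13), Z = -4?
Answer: -112410/7 ≈ -16059.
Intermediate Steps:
Q(d) = -3*d*(-4 + d) (Q(d) = -3*(d - 4)*d = -3*(-4 + d)*d = -3*d*(-4 + d))
X(b, j) = (21 + j)/(-13 + b)
72*(X(Q(5), -20) - 223) = 72*((21 - 20)/(-13 + 3*5*(4 - 1*5)) - 223) = 72*(1/(-13 + 3*5*(4 - 5)) - 223) = 72*(1/(-13 + 3*5*(-1)) - 223) = 72*(1/(-13 - 15) - 223) = 72*(1/(-28) - 223) = 72*(-1/28*1 - 223) = 72*(-1/28 - 223) = 72*(-6245/28) = -112410/7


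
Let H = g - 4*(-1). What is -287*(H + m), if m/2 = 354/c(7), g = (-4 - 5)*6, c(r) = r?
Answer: -14678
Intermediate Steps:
g = -54 (g = -9*6 = -54)
m = 708/7 (m = 2*(354/7) = 708/7 ≈ 101.14)
H = -50 (H = -54 - 4*(-1) = -54 + 4 = -50)
-287*(H + m) = -287*(-50 + 708/7) = -287*358/7 = -14678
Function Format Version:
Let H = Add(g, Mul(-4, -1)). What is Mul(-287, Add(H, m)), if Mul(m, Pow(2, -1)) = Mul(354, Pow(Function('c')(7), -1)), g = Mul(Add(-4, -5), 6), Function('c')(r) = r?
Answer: -14678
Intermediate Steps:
g = -54 (g = Mul(-9, 6) = -54)
m = Rational(708, 7) (m = Mul(2, Mul(354, Pow(7, -1))) = Mul(2, Mul(354, Rational(1, 7))) = Mul(2, Rational(354, 7)) = Rational(708, 7) ≈ 101.14)
H = -50 (H = Add(-54, Mul(-4, -1)) = Add(-54, 4) = -50)
Mul(-287, Add(H, m)) = Mul(-287, Add(-50, Rational(708, 7))) = Mul(-287, Rational(358, 7)) = -14678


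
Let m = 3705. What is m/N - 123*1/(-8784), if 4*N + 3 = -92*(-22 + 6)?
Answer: 3342553/330864 ≈ 10.102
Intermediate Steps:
N = 1469/4 (N = -¾ + (-92*(-22 + 6))/4 = -¾ + (-92*(-16))/4 = -¾ + (¼)*1472 = -¾ + 368 = 1469/4 ≈ 367.25)
m/N - 123*1/(-8784) = 3705/(1469/4) - 123*1/(-8784) = 3705*(4/1469) - 123*(-1/8784) = 1140/113 + 41/2928 = 3342553/330864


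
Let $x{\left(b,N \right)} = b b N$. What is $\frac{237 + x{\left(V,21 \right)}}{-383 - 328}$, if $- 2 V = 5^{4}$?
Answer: $- \frac{2734691}{948} \approx -2884.7$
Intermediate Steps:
$V = - \frac{625}{2}$ ($V = - \frac{5^{4}}{2} = \left(- \frac{1}{2}\right) 625 = - \frac{625}{2} \approx -312.5$)
$x{\left(b,N \right)} = N b^{2}$ ($x{\left(b,N \right)} = b^{2} N = N b^{2}$)
$\frac{237 + x{\left(V,21 \right)}}{-383 - 328} = \frac{237 + 21 \left(- \frac{625}{2}\right)^{2}}{-383 - 328} = \frac{237 + 21 \cdot \frac{390625}{4}}{-711} = \left(237 + \frac{8203125}{4}\right) \left(- \frac{1}{711}\right) = \frac{8204073}{4} \left(- \frac{1}{711}\right) = - \frac{2734691}{948}$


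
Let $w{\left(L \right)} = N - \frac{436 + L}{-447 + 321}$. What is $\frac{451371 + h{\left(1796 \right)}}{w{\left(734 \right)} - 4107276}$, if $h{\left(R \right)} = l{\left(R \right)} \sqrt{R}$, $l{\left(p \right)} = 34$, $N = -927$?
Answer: $- \frac{3159597}{28757356} - \frac{119 \sqrt{449}}{7189339} \approx -0.11022$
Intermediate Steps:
$h{\left(R \right)} = 34 \sqrt{R}$
$w{\left(L \right)} = - \frac{58183}{63} + \frac{L}{126}$ ($w{\left(L \right)} = -927 - \frac{436 + L}{-447 + 321} = -927 - \frac{436 + L}{-126} = -927 - \left(436 + L\right) \left(- \frac{1}{126}\right) = -927 - \left(- \frac{218}{63} - \frac{L}{126}\right) = -927 + \left(\frac{218}{63} + \frac{L}{126}\right) = - \frac{58183}{63} + \frac{L}{126}$)
$\frac{451371 + h{\left(1796 \right)}}{w{\left(734 \right)} - 4107276} = \frac{451371 + 34 \sqrt{1796}}{\left(- \frac{58183}{63} + \frac{1}{126} \cdot 734\right) - 4107276} = \frac{451371 + 34 \cdot 2 \sqrt{449}}{\left(- \frac{58183}{63} + \frac{367}{63}\right) - 4107276} = \frac{451371 + 68 \sqrt{449}}{- \frac{6424}{7} - 4107276} = \frac{451371 + 68 \sqrt{449}}{- \frac{28757356}{7}} = \left(451371 + 68 \sqrt{449}\right) \left(- \frac{7}{28757356}\right) = - \frac{3159597}{28757356} - \frac{119 \sqrt{449}}{7189339}$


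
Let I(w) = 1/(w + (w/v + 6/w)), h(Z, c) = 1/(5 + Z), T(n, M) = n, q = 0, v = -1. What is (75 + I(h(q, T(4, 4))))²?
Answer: 5067001/900 ≈ 5630.0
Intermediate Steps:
I(w) = w/6 (I(w) = 1/(w + (w/(-1) + 6/w)) = 1/(w + (w*(-1) + 6/w)) = 1/(w + (-w + 6/w)) = 1/(6/w) = w/6)
(75 + I(h(q, T(4, 4))))² = (75 + 1/(6*(5 + 0)))² = (75 + (⅙)/5)² = (75 + (⅙)*(⅕))² = (75 + 1/30)² = (2251/30)² = 5067001/900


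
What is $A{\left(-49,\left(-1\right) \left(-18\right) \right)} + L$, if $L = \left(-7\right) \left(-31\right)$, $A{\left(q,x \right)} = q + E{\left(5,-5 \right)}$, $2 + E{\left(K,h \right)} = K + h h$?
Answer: $196$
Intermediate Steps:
$E{\left(K,h \right)} = -2 + K + h^{2}$ ($E{\left(K,h \right)} = -2 + \left(K + h h\right) = -2 + \left(K + h^{2}\right) = -2 + K + h^{2}$)
$A{\left(q,x \right)} = 28 + q$ ($A{\left(q,x \right)} = q + \left(-2 + 5 + \left(-5\right)^{2}\right) = q + \left(-2 + 5 + 25\right) = q + 28 = 28 + q$)
$L = 217$
$A{\left(-49,\left(-1\right) \left(-18\right) \right)} + L = \left(28 - 49\right) + 217 = -21 + 217 = 196$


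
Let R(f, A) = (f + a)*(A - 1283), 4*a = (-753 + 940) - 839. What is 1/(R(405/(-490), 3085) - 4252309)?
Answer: -49/222828696 ≈ -2.1990e-7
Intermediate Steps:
a = -163 (a = ((-753 + 940) - 839)/4 = (187 - 839)/4 = (¼)*(-652) = -163)
R(f, A) = (-1283 + A)*(-163 + f) (R(f, A) = (f - 163)*(A - 1283) = (-163 + f)*(-1283 + A) = (-1283 + A)*(-163 + f))
1/(R(405/(-490), 3085) - 4252309) = 1/((209129 - 519615/(-490) - 163*3085 + 3085*(405/(-490))) - 4252309) = 1/((209129 - 519615*(-1)/490 - 502855 + 3085*(405*(-1/490))) - 4252309) = 1/((209129 - 1283*(-81/98) - 502855 + 3085*(-81/98)) - 4252309) = 1/((209129 + 103923/98 - 502855 - 249885/98) - 4252309) = 1/(-14465555/49 - 4252309) = 1/(-222828696/49) = -49/222828696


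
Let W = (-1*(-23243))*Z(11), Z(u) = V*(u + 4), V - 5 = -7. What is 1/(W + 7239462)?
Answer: 1/6542172 ≈ 1.5285e-7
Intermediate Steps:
V = -2 (V = 5 - 7 = -2)
Z(u) = -8 - 2*u (Z(u) = -2*(u + 4) = -2*(4 + u) = -8 - 2*u)
W = -697290 (W = (-1*(-23243))*(-8 - 2*11) = 23243*(-8 - 22) = 23243*(-30) = -697290)
1/(W + 7239462) = 1/(-697290 + 7239462) = 1/6542172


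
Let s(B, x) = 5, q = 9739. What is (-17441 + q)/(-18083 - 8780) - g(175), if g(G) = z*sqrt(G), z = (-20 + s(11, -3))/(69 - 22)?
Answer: 7702/26863 + 75*sqrt(7)/47 ≈ 4.5087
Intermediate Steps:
z = -15/47 (z = (-20 + 5)/(69 - 22) = -15/47 ≈ -0.31915)
g(G) = -15*sqrt(G)/47
(-17441 + q)/(-18083 - 8780) - g(175) = (-17441 + 9739)/(-18083 - 8780) - (-15)*sqrt(175)/47 = -7702/(-26863) - (-15)*5*sqrt(7)/47 = -7702*(-1/26863) - (-75)*sqrt(7)/47 = 7702/26863 + 75*sqrt(7)/47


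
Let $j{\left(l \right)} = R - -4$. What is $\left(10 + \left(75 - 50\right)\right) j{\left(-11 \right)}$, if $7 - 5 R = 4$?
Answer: $161$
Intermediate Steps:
$R = \frac{3}{5}$ ($R = \frac{7}{5} - \frac{4}{5} = \frac{3}{5} \approx 0.6$)
$j{\left(l \right)} = \frac{23}{5}$ ($j{\left(l \right)} = \frac{3}{5} - -4 = \frac{3}{5} + 4 = \frac{23}{5}$)
$\left(10 + \left(75 - 50\right)\right) j{\left(-11 \right)} = \left(10 + \left(75 - 50\right)\right) \frac{23}{5} = \left(10 + 25\right) \frac{23}{5} = 35 \cdot \frac{23}{5} = 161$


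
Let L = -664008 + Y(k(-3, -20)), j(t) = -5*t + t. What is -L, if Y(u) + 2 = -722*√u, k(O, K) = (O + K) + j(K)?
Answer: 664010 + 722*√57 ≈ 6.6946e+5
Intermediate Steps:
j(t) = -4*t
k(O, K) = O - 3*K (k(O, K) = (O + K) - 4*K = (K + O) - 4*K = O - 3*K)
Y(u) = -2 - 722*√u
L = -664010 - 722*√57 (L = -664008 + (-2 - 722*√(-3 - 3*(-20))) = -664008 + (-2 - 722*√(-3 + 60)) = -664008 + (-2 - 722*√57) = -664010 - 722*√57 ≈ -6.6946e+5)
-L = -(-664010 - 722*√57) = 664010 + 722*√57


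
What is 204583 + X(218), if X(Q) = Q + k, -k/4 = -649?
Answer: 207397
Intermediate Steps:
k = 2596 (k = -4*(-649) = 2596)
X(Q) = 2596 + Q (X(Q) = Q + 2596 = 2596 + Q)
204583 + X(218) = 204583 + (2596 + 218) = 204583 + 2814 = 207397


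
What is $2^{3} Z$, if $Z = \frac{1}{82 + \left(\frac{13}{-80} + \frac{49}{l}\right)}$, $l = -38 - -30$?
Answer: $\frac{640}{6057} \approx 0.10566$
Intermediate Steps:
$l = -8$ ($l = -38 + 30 = -8$)
$Z = \frac{80}{6057}$ ($Z = \frac{1}{82 + \left(\frac{13}{-80} + \frac{49}{-8}\right)} = \frac{1}{82 + \left(13 \left(- \frac{1}{80}\right) + 49 \left(- \frac{1}{8}\right)\right)} = \frac{1}{82 - \frac{503}{80}} = \frac{1}{\frac{6057}{80}} = \frac{80}{6057} \approx 0.013208$)
$2^{3} Z = 2^{3} \cdot \frac{80}{6057} = 8 \cdot \frac{80}{6057} = \frac{640}{6057}$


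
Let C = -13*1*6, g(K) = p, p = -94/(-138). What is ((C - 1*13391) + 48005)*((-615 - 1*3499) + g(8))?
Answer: -3267324328/23 ≈ -1.4206e+8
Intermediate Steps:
p = 47/69 (p = -94*(-1/138) = 47/69 ≈ 0.68116)
g(K) = 47/69
C = -78 (C = -13*6 = -78)
((C - 1*13391) + 48005)*((-615 - 1*3499) + g(8)) = ((-78 - 1*13391) + 48005)*((-615 - 1*3499) + 47/69) = ((-78 - 13391) + 48005)*((-615 - 3499) + 47/69) = (-13469 + 48005)*(-4114 + 47/69) = 34536*(-283819/69) = -3267324328/23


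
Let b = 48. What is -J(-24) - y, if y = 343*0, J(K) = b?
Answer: -48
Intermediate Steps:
J(K) = 48
y = 0
-J(-24) - y = -1*48 - 1*0 = -48 + 0 = -48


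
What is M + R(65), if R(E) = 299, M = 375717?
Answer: 376016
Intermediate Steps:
M + R(65) = 375717 + 299 = 376016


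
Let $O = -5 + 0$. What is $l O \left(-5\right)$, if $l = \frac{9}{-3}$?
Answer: $-75$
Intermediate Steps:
$O = -5$
$l = -3$ ($l = 9 \left(- \frac{1}{3}\right) = -3$)
$l O \left(-5\right) = \left(-3\right) \left(-5\right) \left(-5\right) = 15 \left(-5\right) = -75$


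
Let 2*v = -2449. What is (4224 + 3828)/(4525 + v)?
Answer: 16104/6601 ≈ 2.4396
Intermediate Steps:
v = -2449/2 (v = (½)*(-2449) = -2449/2 ≈ -1224.5)
(4224 + 3828)/(4525 + v) = (4224 + 3828)/(4525 - 2449/2) = 8052/(6601/2) = 8052*(2/6601) = 16104/6601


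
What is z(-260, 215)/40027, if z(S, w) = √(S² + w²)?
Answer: 5*√4553/40027 ≈ 0.0084288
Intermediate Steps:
z(-260, 215)/40027 = √((-260)² + 215²)/40027 = √(67600 + 46225)*(1/40027) = √113825*(1/40027) = (5*√4553)*(1/40027) = 5*√4553/40027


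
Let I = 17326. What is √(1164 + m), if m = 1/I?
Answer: √349421498590/17326 ≈ 34.117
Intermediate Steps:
m = 1/17326 ≈ 5.7717e-5
√(1164 + m) = √(1164 + 1/17326) = √(20167465/17326) = √349421498590/17326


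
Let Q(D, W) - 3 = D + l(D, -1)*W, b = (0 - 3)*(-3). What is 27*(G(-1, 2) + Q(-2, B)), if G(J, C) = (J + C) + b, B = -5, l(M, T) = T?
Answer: 432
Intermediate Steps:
b = 9 (b = -3*(-3) = 9)
G(J, C) = 9 + C + J (G(J, C) = (J + C) + 9 = (C + J) + 9 = 9 + C + J)
Q(D, W) = 3 + D - W (Q(D, W) = 3 + (D - W) = 3 + D - W)
27*(G(-1, 2) + Q(-2, B)) = 27*((9 + 2 - 1) + (3 - 2 - 1*(-5))) = 27*(10 + (3 - 2 + 5)) = 27*(10 + 6) = 27*16 = 432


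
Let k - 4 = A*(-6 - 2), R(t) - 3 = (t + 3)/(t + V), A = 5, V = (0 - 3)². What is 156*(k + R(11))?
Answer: -25194/5 ≈ -5038.8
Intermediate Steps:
V = 9 (V = (-3)² = 9)
R(t) = 3 + (3 + t)/(9 + t) (R(t) = 3 + (t + 3)/(t + 9) = 3 + (3 + t)/(9 + t))
k = -36 (k = 4 + 5*(-6 - 2) = 4 + 5*(-8) = 4 - 40 = -36)
156*(k + R(11)) = 156*(-36 + 2*(15 + 2*11)/(9 + 11)) = 156*(-36 + 2*(15 + 22)/20) = 156*(-36 + 2*(1/20)*37) = 156*(-36 + 37/10) = 156*(-323/10) = -25194/5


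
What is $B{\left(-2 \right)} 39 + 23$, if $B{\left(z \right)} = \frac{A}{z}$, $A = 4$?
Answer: $-55$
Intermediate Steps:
$B{\left(z \right)} = \frac{4}{z}$
$B{\left(-2 \right)} 39 + 23 = \frac{4}{-2} \cdot 39 + 23 = 4 \left(- \frac{1}{2}\right) 39 + 23 = \left(-2\right) 39 + 23 = -78 + 23 = -55$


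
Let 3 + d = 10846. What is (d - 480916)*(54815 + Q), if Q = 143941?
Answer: -93429829188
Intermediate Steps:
d = 10843 (d = -3 + 10846 = 10843)
(d - 480916)*(54815 + Q) = (10843 - 480916)*(54815 + 143941) = -470073*198756 = -93429829188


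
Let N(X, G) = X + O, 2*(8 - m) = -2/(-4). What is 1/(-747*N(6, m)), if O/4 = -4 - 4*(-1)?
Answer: -1/4482 ≈ -0.00022311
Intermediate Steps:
O = 0 (O = 4*(-4 - 4*(-1)) = 4*(-4 + 4) = 4*0 = 0)
m = 31/4 (m = 8 - (-1)/(-4) = 8 - (-1)*(-1)/4 = 8 - ½*½ = 8 - ¼ = 31/4 ≈ 7.7500)
N(X, G) = X (N(X, G) = X + 0 = X)
1/(-747*N(6, m)) = 1/(-747*6) = 1/(-4482) = -1/4482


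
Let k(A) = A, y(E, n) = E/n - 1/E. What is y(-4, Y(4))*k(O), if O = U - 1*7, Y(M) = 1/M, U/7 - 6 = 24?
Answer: -12789/4 ≈ -3197.3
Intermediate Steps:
U = 210 (U = 42 + 7*24 = 42 + 168 = 210)
Y(M) = 1/M
y(E, n) = -1/E + E/n
O = 203 (O = 210 - 1*7 = 210 - 7 = 203)
y(-4, Y(4))*k(O) = (-1/(-4) - 4/(1/4))*203 = (-1*(-¼) - 4/¼)*203 = (¼ - 4*4)*203 = (¼ - 16)*203 = -63/4*203 = -12789/4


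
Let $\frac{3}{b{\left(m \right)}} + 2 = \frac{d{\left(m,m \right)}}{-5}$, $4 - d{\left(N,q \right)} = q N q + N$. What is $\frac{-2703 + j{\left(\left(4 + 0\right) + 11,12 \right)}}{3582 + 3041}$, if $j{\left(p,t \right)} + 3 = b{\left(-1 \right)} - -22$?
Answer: $- \frac{42959}{105968} \approx -0.4054$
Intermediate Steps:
$d{\left(N,q \right)} = 4 - N - N q^{2}$ ($d{\left(N,q \right)} = 4 - \left(q N q + N\right) = 4 - \left(N q q + N\right) = 4 - \left(N q^{2} + N\right) = 4 - \left(N + N q^{2}\right) = 4 - N - N q^{2}$)
$b{\left(m \right)} = \frac{3}{- \frac{14}{5} + \frac{m}{5} + \frac{m^{3}}{5}}$ ($b{\left(m \right)} = \frac{3}{-2 + \frac{4 - m - m m^{2}}{-5}} = \frac{3}{-2 + \left(4 - m - m^{3}\right) \left(- \frac{1}{5}\right)} = \frac{3}{-2 + \left(- \frac{4}{5} + \frac{m}{5} + \frac{m^{3}}{5}\right)} = \frac{3}{- \frac{14}{5} + \frac{m}{5} + \frac{m^{3}}{5}}$)
$j{\left(p,t \right)} = \frac{289}{16}$ ($j{\left(p,t \right)} = -3 + \left(\frac{15}{-14 - 1 + \left(-1\right)^{3}} - -22\right) = -3 + \left(\frac{15}{-14 - 1 - 1} + 22\right) = -3 + \left(\frac{15}{-16} + 22\right) = -3 + \left(15 \left(- \frac{1}{16}\right) + 22\right) = -3 + \left(- \frac{15}{16} + 22\right) = -3 + \frac{337}{16} = \frac{289}{16}$)
$\frac{-2703 + j{\left(\left(4 + 0\right) + 11,12 \right)}}{3582 + 3041} = \frac{-2703 + \frac{289}{16}}{3582 + 3041} = - \frac{42959}{16 \cdot 6623} = \left(- \frac{42959}{16}\right) \frac{1}{6623} = - \frac{42959}{105968}$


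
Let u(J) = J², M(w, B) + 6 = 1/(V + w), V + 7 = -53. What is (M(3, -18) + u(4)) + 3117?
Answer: 178238/57 ≈ 3127.0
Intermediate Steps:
V = -60 (V = -7 - 53 = -60)
M(w, B) = -6 + 1/(-60 + w)
(M(3, -18) + u(4)) + 3117 = ((361 - 6*3)/(-60 + 3) + 4²) + 3117 = ((361 - 18)/(-57) + 16) + 3117 = (-1/57*343 + 16) + 3117 = (-343/57 + 16) + 3117 = 569/57 + 3117 = 178238/57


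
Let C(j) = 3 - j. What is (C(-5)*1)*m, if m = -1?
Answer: -8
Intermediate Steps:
(C(-5)*1)*m = ((3 - 1*(-5))*1)*(-1) = ((3 + 5)*1)*(-1) = (8*1)*(-1) = 8*(-1) = -8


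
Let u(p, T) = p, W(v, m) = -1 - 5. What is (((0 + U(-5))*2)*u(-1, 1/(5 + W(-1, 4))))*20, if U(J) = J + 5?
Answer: 0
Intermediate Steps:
W(v, m) = -6
U(J) = 5 + J
(((0 + U(-5))*2)*u(-1, 1/(5 + W(-1, 4))))*20 = (((0 + (5 - 5))*2)*(-1))*20 = (((0 + 0)*2)*(-1))*20 = ((0*2)*(-1))*20 = (0*(-1))*20 = 0*20 = 0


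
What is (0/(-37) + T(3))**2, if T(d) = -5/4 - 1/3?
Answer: 361/144 ≈ 2.5069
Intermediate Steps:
T(d) = -19/12 (T(d) = -5*1/4 - 1*1/3 = -5/4 - 1/3 = -19/12)
(0/(-37) + T(3))**2 = (0/(-37) - 19/12)**2 = (0*(-1/37) - 19/12)**2 = (0 - 19/12)**2 = (-19/12)**2 = 361/144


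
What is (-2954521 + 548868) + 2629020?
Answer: 223367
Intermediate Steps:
(-2954521 + 548868) + 2629020 = -2405653 + 2629020 = 223367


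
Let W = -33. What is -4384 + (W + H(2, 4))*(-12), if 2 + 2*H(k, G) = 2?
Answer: -3988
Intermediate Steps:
H(k, G) = 0 (H(k, G) = -1 + (1/2)*2 = -1 + 1 = 0)
-4384 + (W + H(2, 4))*(-12) = -4384 + (-33 + 0)*(-12) = -4384 - 33*(-12) = -4384 + 396 = -3988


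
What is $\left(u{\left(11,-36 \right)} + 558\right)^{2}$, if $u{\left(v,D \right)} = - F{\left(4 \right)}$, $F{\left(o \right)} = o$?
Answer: $306916$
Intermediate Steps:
$u{\left(v,D \right)} = -4$ ($u{\left(v,D \right)} = \left(-1\right) 4 = -4$)
$\left(u{\left(11,-36 \right)} + 558\right)^{2} = \left(-4 + 558\right)^{2} = 554^{2} = 306916$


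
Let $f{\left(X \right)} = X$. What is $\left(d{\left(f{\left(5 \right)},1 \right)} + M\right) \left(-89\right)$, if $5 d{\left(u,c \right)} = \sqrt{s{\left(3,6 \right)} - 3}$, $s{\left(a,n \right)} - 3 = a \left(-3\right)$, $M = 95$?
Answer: $-8455 - \frac{267 i}{5} \approx -8455.0 - 53.4 i$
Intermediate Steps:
$s{\left(a,n \right)} = 3 - 3 a$ ($s{\left(a,n \right)} = 3 + a \left(-3\right) = 3 - 3 a$)
$d{\left(u,c \right)} = \frac{3 i}{5}$ ($d{\left(u,c \right)} = \frac{\sqrt{\left(3 - 9\right) - 3}}{5} = \frac{\sqrt{-6 - 3}}{5} = \frac{\sqrt{-9}}{5} = \frac{3 i}{5}$)
$\left(d{\left(f{\left(5 \right)},1 \right)} + M\right) \left(-89\right) = \left(\frac{3 i}{5} + 95\right) \left(-89\right) = \left(95 + \frac{3 i}{5}\right) \left(-89\right) = -8455 - \frac{267 i}{5}$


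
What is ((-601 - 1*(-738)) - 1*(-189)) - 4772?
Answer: -4446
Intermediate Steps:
((-601 - 1*(-738)) - 1*(-189)) - 4772 = ((-601 + 738) + 189) - 4772 = (137 + 189) - 4772 = 326 - 4772 = -4446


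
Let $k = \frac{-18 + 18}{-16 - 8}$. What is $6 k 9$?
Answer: $0$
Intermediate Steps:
$k = 0$ ($k = \frac{0}{-24} = 0 \left(- \frac{1}{24}\right) = 0$)
$6 k 9 = 6 \cdot 0 \cdot 9 = 0 \cdot 9 = 0$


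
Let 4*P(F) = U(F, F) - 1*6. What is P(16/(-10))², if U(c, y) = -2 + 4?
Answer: 1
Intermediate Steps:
U(c, y) = 2
P(F) = -1 (P(F) = (2 - 1*6)/4 = (2 - 6)/4 = (¼)*(-4) = -1)
P(16/(-10))² = (-1)² = 1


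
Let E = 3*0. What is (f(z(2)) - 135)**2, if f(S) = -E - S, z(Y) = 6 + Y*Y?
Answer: 21025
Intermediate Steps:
E = 0
z(Y) = 6 + Y**2
f(S) = -S (f(S) = -1*0 - S = 0 - S = -S)
(f(z(2)) - 135)**2 = (-(6 + 2**2) - 135)**2 = (-(6 + 4) - 135)**2 = (-1*10 - 135)**2 = (-10 - 135)**2 = (-145)**2 = 21025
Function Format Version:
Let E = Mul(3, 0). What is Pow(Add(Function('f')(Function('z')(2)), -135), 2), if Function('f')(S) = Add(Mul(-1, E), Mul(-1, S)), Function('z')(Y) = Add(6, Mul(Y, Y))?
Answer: 21025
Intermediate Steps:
E = 0
Function('z')(Y) = Add(6, Pow(Y, 2))
Function('f')(S) = Mul(-1, S) (Function('f')(S) = Add(Mul(-1, 0), Mul(-1, S)) = Add(0, Mul(-1, S)) = Mul(-1, S))
Pow(Add(Function('f')(Function('z')(2)), -135), 2) = Pow(Add(Mul(-1, Add(6, Pow(2, 2))), -135), 2) = Pow(Add(Mul(-1, Add(6, 4)), -135), 2) = Pow(Add(Mul(-1, 10), -135), 2) = Pow(Add(-10, -135), 2) = Pow(-145, 2) = 21025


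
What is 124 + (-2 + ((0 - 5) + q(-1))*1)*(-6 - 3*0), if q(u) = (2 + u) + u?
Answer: 166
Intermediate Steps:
q(u) = 2 + 2*u
124 + (-2 + ((0 - 5) + q(-1))*1)*(-6 - 3*0) = 124 + (-2 + ((0 - 5) + (2 + 2*(-1)))*1)*(-6 - 3*0) = 124 + (-2 + (-5 + (2 - 2))*1)*(-6 + 0) = 124 + (-2 + (-5 + 0)*1)*(-6) = 124 + (-2 - 5*1)*(-6) = 124 + (-2 - 5)*(-6) = 124 - 7*(-6) = 124 + 42 = 166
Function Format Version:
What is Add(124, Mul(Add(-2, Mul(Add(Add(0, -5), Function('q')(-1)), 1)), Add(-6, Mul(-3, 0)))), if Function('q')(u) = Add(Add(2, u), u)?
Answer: 166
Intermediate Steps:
Function('q')(u) = Add(2, Mul(2, u))
Add(124, Mul(Add(-2, Mul(Add(Add(0, -5), Function('q')(-1)), 1)), Add(-6, Mul(-3, 0)))) = Add(124, Mul(Add(-2, Mul(Add(Add(0, -5), Add(2, Mul(2, -1))), 1)), Add(-6, Mul(-3, 0)))) = Add(124, Mul(Add(-2, Mul(Add(-5, Add(2, -2)), 1)), Add(-6, 0))) = Add(124, Mul(Add(-2, Mul(Add(-5, 0), 1)), -6)) = Add(124, Mul(Add(-2, Mul(-5, 1)), -6)) = Add(124, Mul(Add(-2, -5), -6)) = Add(124, Mul(-7, -6)) = Add(124, 42) = 166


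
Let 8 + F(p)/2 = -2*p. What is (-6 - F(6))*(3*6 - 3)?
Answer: 510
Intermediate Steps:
F(p) = -16 - 4*p (F(p) = -16 + 2*(-2*p) = -16 - 4*p)
(-6 - F(6))*(3*6 - 3) = (-6 - (-16 - 4*6))*(3*6 - 3) = (-6 - (-16 - 24))*(18 - 3) = (-6 - 1*(-40))*15 = (-6 + 40)*15 = 34*15 = 510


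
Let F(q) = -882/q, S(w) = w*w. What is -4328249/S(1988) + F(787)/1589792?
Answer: -42307521796193/38631167198092 ≈ -1.0952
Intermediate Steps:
S(w) = w²
-4328249/S(1988) + F(787)/1589792 = -4328249/(1988²) - 882/787/1589792 = -4328249/3952144 - 882*1/787*(1/1589792) = -4328249*1/3952144 - 882/787*1/1589792 = -4328249/3952144 - 441/625583152 = -42307521796193/38631167198092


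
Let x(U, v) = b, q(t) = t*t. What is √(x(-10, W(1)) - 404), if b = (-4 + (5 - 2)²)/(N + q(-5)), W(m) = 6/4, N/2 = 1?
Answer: I*√32709/9 ≈ 20.095*I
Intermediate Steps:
N = 2 (N = 2*1 = 2)
q(t) = t²
W(m) = 3/2 (W(m) = 6*(¼) = 3/2)
b = 5/27 (b = (-4 + (5 - 2)²)/(2 + (-5)²) = (-4 + 3²)/(2 + 25) = (-4 + 9)/27 = 5*(1/27) = 5/27 ≈ 0.18519)
x(U, v) = 5/27
√(x(-10, W(1)) - 404) = √(5/27 - 404) = √(-10903/27) = I*√32709/9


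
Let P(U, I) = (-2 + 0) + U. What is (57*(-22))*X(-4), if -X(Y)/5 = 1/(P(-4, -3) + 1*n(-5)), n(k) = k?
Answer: -570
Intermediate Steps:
P(U, I) = -2 + U
X(Y) = 5/11 (X(Y) = -5/((-2 - 4) + 1*(-5)) = -5/(-6 - 5) = -5/(-11) = -5*(-1/11) = 5/11)
(57*(-22))*X(-4) = (57*(-22))*(5/11) = -1254*5/11 = -570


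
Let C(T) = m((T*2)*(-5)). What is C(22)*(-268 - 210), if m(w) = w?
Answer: 105160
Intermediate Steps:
C(T) = -10*T (C(T) = (T*2)*(-5) = (2*T)*(-5) = -10*T)
C(22)*(-268 - 210) = (-10*22)*(-268 - 210) = -220*(-478) = 105160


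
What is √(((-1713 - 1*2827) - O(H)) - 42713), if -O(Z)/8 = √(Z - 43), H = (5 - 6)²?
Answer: √(-47253 + 8*I*√42) ≈ 0.119 + 217.38*I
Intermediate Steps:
H = 1 (H = (-1)² = 1)
O(Z) = -8*√(-43 + Z) (O(Z) = -8*√(Z - 43) = -8*√(-43 + Z))
√(((-1713 - 1*2827) - O(H)) - 42713) = √(((-1713 - 1*2827) - (-8)*√(-43 + 1)) - 42713) = √(((-1713 - 2827) - (-8)*√(-42)) - 42713) = √((-4540 - (-8)*I*√42) - 42713) = √((-4540 + 8*I*√42) - 42713) = √(-47253 + 8*I*√42)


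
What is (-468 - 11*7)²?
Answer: 297025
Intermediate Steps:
(-468 - 11*7)² = (-468 - 77)² = (-545)² = 297025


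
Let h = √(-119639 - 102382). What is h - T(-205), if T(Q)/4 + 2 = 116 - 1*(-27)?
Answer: -564 + 9*I*√2741 ≈ -564.0 + 471.19*I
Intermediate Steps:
T(Q) = 564 (T(Q) = -8 + 4*(116 - 1*(-27)) = -8 + 4*(116 + 27) = -8 + 4*143 = -8 + 572 = 564)
h = 9*I*√2741 (h = √(-222021) = 9*I*√2741 ≈ 471.19*I)
h - T(-205) = 9*I*√2741 - 1*564 = 9*I*√2741 - 564 = -564 + 9*I*√2741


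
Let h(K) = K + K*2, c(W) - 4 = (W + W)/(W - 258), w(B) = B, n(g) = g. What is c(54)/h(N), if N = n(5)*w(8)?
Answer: 59/2040 ≈ 0.028922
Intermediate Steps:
c(W) = 4 + 2*W/(-258 + W) (c(W) = 4 + (W + W)/(W - 258) = 4 + (2*W)/(-258 + W) = 4 + 2*W/(-258 + W))
N = 40 (N = 5*8 = 40)
h(K) = 3*K (h(K) = K + 2*K = 3*K)
c(54)/h(N) = (6*(-172 + 54)/(-258 + 54))/((3*40)) = (6*(-118)/(-204))/120 = (6*(-1/204)*(-118))*(1/120) = (59/17)*(1/120) = 59/2040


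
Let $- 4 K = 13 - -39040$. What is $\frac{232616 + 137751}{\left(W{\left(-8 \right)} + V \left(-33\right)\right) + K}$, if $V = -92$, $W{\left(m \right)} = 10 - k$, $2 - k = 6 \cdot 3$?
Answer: $- \frac{1481468}{26805} \approx -55.268$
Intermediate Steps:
$k = -16$ ($k = 2 - 6 \cdot 3 = 2 - 18 = -16$)
$W{\left(m \right)} = 26$ ($W{\left(m \right)} = 10 - -16 = 10 + 16 = 26$)
$K = - \frac{39053}{4}$ ($K = - \frac{13 - -39040}{4} = - \frac{13 + 39040}{4} = \left(- \frac{1}{4}\right) 39053 = - \frac{39053}{4} \approx -9763.3$)
$\frac{232616 + 137751}{\left(W{\left(-8 \right)} + V \left(-33\right)\right) + K} = \frac{232616 + 137751}{\left(26 - -3036\right) - \frac{39053}{4}} = \frac{370367}{\left(26 + 3036\right) - \frac{39053}{4}} = \frac{370367}{3062 - \frac{39053}{4}} = \frac{370367}{- \frac{26805}{4}} = 370367 \left(- \frac{4}{26805}\right) = - \frac{1481468}{26805}$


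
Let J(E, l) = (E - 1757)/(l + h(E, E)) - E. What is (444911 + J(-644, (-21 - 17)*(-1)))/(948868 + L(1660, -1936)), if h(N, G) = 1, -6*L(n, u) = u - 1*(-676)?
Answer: 8687122/18507021 ≈ 0.46940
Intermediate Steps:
L(n, u) = -338/3 - u/6 (L(n, u) = -(u - 1*(-676))/6 = -(u + 676)/6 = -(676 + u)/6 = -338/3 - u/6)
J(E, l) = -E + (-1757 + E)/(1 + l) (J(E, l) = (E - 1757)/(l + 1) - E = (-1757 + E)/(1 + l) - E = -E + (-1757 + E)/(1 + l))
(444911 + J(-644, (-21 - 17)*(-1)))/(948868 + L(1660, -1936)) = (444911 + (-1757 - 1*(-644)*(-21 - 17)*(-1))/(1 + (-21 - 17)*(-1)))/(948868 + (-338/3 - ⅙*(-1936))) = (444911 + (-1757 - 1*(-644)*(-38*(-1)))/(1 - 38*(-1)))/(948868 + (-338/3 + 968/3)) = (444911 + (-1757 - 1*(-644)*38)/(1 + 38))/(948868 + 210) = (444911 + (-1757 + 24472)/39)/949078 = (444911 + (1/39)*22715)*(1/949078) = (444911 + 22715/39)*(1/949078) = (17374244/39)*(1/949078) = 8687122/18507021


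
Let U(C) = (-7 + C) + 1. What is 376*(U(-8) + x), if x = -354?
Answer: -138368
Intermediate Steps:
U(C) = -6 + C
376*(U(-8) + x) = 376*((-6 - 8) - 354) = 376*(-14 - 354) = 376*(-368) = -138368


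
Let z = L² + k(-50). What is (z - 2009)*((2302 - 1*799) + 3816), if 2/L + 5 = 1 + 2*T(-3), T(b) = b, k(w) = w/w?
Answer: -267008481/25 ≈ -1.0680e+7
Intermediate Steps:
k(w) = 1
L = -⅕ (L = 2/(-5 + (1 + 2*(-3))) = 2/(-5 + (1 - 6)) = 2/(-5 - 5) = 2/(-10) = 2*(-⅒) = -⅕ ≈ -0.20000)
z = 26/25 (z = (-⅕)² + 1 = 1/25 + 1 = 26/25 ≈ 1.0400)
(z - 2009)*((2302 - 1*799) + 3816) = (26/25 - 2009)*((2302 - 1*799) + 3816) = -50199*((2302 - 799) + 3816)/25 = -50199*(1503 + 3816)/25 = -50199/25*5319 = -267008481/25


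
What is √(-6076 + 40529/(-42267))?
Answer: I*√10856482719207/42267 ≈ 77.955*I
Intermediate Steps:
√(-6076 + 40529/(-42267)) = √(-6076 + 40529*(-1/42267)) = √(-6076 - 40529/42267) = √(-256854821/42267) = I*√10856482719207/42267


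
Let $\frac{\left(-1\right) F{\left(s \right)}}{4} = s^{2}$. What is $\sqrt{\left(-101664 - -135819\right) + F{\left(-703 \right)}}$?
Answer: $i \sqrt{1942681} \approx 1393.8 i$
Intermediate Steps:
$F{\left(s \right)} = - 4 s^{2}$
$\sqrt{\left(-101664 - -135819\right) + F{\left(-703 \right)}} = \sqrt{\left(-101664 - -135819\right) - 4 \left(-703\right)^{2}} = \sqrt{\left(-101664 + 135819\right) - 1976836} = \sqrt{34155 - 1976836} = \sqrt{-1942681} = i \sqrt{1942681}$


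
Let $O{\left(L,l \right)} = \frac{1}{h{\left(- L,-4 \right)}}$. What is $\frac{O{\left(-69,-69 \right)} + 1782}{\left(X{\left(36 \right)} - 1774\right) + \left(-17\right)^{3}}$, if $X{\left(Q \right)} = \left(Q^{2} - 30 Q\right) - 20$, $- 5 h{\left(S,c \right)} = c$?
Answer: $- \frac{7133}{25964} \approx -0.27473$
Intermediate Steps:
$h{\left(S,c \right)} = - \frac{c}{5}$
$X{\left(Q \right)} = -20 + Q^{2} - 30 Q$
$O{\left(L,l \right)} = \frac{5}{4}$ ($O{\left(L,l \right)} = \frac{1}{\left(- \frac{1}{5}\right) \left(-4\right)} = \frac{1}{\frac{4}{5}} = \frac{5}{4}$)
$\frac{O{\left(-69,-69 \right)} + 1782}{\left(X{\left(36 \right)} - 1774\right) + \left(-17\right)^{3}} = \frac{\frac{5}{4} + 1782}{\left(\left(-20 + 36^{2} - 1080\right) - 1774\right) + \left(-17\right)^{3}} = \frac{7133}{4 \left(\left(\left(-20 + 1296 - 1080\right) - 1774\right) - 4913\right)} = \frac{7133}{4 \left(\left(196 - 1774\right) - 4913\right)} = \frac{7133}{4 \left(-1578 - 4913\right)} = \frac{7133}{4 \left(-6491\right)} = \frac{7133}{4} \left(- \frac{1}{6491}\right) = - \frac{7133}{25964}$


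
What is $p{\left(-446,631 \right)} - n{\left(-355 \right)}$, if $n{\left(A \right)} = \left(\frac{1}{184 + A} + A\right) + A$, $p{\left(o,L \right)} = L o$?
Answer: $- \frac{48002435}{171} \approx -2.8072 \cdot 10^{5}$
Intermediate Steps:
$n{\left(A \right)} = \frac{1}{184 + A} + 2 A$ ($n{\left(A \right)} = \left(A + \frac{1}{184 + A}\right) + A = \frac{1}{184 + A} + 2 A$)
$p{\left(-446,631 \right)} - n{\left(-355 \right)} = 631 \left(-446\right) - \frac{1 + 2 \left(-355\right)^{2} + 368 \left(-355\right)}{184 - 355} = -281426 - \frac{1 + 2 \cdot 126025 - 130640}{-171} = -281426 - - \frac{1 + 252050 - 130640}{171} = -281426 - \left(- \frac{1}{171}\right) 121411 = -281426 - - \frac{121411}{171} = -281426 + \frac{121411}{171} = - \frac{48002435}{171}$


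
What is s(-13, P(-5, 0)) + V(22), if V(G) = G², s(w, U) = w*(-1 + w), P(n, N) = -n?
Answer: 666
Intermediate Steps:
s(-13, P(-5, 0)) + V(22) = -13*(-1 - 13) + 22² = -13*(-14) + 484 = 182 + 484 = 666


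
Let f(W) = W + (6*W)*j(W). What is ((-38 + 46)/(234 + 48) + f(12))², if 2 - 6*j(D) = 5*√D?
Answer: 884665600/19881 - 406400*√3/47 ≈ 29521.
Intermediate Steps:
j(D) = ⅓ - 5*√D/6
f(W) = W + 6*W*(⅓ - 5*√W/6) (f(W) = W + (6*W)*(⅓ - 5*√W/6) = W + 6*W*(⅓ - 5*√W/6))
((-38 + 46)/(234 + 48) + f(12))² = ((-38 + 46)/(234 + 48) + (-120*√3 + 3*12))² = (8/282 + (-120*√3 + 36))² = (8*(1/282) + (-120*√3 + 36))² = (4/141 + (36 - 120*√3))² = (5080/141 - 120*√3)²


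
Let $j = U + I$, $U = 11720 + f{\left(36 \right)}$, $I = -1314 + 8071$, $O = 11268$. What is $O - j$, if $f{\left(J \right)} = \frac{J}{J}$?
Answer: $-7210$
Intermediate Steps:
$f{\left(J \right)} = 1$
$I = 6757$
$U = 11721$ ($U = 11720 + 1 = 11721$)
$j = 18478$ ($j = 11721 + 6757 = 18478$)
$O - j = 11268 - 18478 = -7210$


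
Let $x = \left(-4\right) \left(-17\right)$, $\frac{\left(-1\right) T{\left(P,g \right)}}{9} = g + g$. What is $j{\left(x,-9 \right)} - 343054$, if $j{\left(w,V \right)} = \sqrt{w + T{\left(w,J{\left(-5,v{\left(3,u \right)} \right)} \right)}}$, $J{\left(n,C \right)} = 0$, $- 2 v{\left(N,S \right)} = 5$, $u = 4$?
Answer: $-343054 + 2 \sqrt{17} \approx -3.4305 \cdot 10^{5}$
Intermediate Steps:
$v{\left(N,S \right)} = - \frac{5}{2}$ ($v{\left(N,S \right)} = \left(- \frac{1}{2}\right) 5 = - \frac{5}{2}$)
$T{\left(P,g \right)} = - 18 g$ ($T{\left(P,g \right)} = - 9 \left(g + g\right) = - 9 \cdot 2 g = - 18 g$)
$x = 68$
$j{\left(w,V \right)} = \sqrt{w}$ ($j{\left(w,V \right)} = \sqrt{w - 0} = \sqrt{w + 0} = \sqrt{w}$)
$j{\left(x,-9 \right)} - 343054 = \sqrt{68} - 343054 = 2 \sqrt{17} - 343054 = -343054 + 2 \sqrt{17}$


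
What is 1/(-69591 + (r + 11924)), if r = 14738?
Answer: -1/42929 ≈ -2.3294e-5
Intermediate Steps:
1/(-69591 + (r + 11924)) = 1/(-69591 + (14738 + 11924)) = 1/(-69591 + 26662) = 1/(-42929) = -1/42929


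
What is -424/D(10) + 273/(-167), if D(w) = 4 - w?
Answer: 34585/501 ≈ 69.032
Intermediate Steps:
-424/D(10) + 273/(-167) = -424/(4 - 1*10) + 273/(-167) = -424/(4 - 10) + 273*(-1/167) = -424/(-6) - 273/167 = -424*(-⅙) - 273/167 = 212/3 - 273/167 = 34585/501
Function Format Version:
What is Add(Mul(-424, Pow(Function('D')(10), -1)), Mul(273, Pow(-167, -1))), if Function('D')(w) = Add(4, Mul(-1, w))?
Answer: Rational(34585, 501) ≈ 69.032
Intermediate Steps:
Add(Mul(-424, Pow(Function('D')(10), -1)), Mul(273, Pow(-167, -1))) = Add(Mul(-424, Pow(Add(4, Mul(-1, 10)), -1)), Mul(273, Pow(-167, -1))) = Add(Mul(-424, Pow(Add(4, -10), -1)), Mul(273, Rational(-1, 167))) = Add(Mul(-424, Pow(-6, -1)), Rational(-273, 167)) = Add(Mul(-424, Rational(-1, 6)), Rational(-273, 167)) = Add(Rational(212, 3), Rational(-273, 167)) = Rational(34585, 501)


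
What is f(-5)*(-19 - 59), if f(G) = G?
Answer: 390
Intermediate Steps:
f(-5)*(-19 - 59) = -5*(-19 - 59) = -5*(-78) = 390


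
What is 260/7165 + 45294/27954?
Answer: 11059985/6676347 ≈ 1.6566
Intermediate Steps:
260/7165 + 45294/27954 = 260*(1/7165) + 45294*(1/27954) = 52/1433 + 7549/4659 = 11059985/6676347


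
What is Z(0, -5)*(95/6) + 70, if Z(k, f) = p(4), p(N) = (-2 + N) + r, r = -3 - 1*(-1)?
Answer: 70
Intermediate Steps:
r = -2 (r = -3 + 1 = -2)
p(N) = -4 + N (p(N) = (-2 + N) - 2 = -4 + N)
Z(k, f) = 0 (Z(k, f) = -4 + 4 = 0)
Z(0, -5)*(95/6) + 70 = 0*(95/6) + 70 = 0 + 70 = 70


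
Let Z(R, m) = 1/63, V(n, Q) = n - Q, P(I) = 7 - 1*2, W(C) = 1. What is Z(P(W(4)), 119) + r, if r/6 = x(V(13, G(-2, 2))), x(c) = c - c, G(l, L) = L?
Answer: 1/63 ≈ 0.015873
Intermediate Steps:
P(I) = 5 (P(I) = 7 - 2 = 5)
x(c) = 0
Z(R, m) = 1/63
r = 0 (r = 6*0 = 0)
Z(P(W(4)), 119) + r = 1/63 + 0 = 1/63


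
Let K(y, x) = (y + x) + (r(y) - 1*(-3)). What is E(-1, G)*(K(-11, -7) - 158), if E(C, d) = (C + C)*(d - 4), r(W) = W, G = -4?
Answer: -2944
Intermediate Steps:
E(C, d) = 2*C*(-4 + d) (E(C, d) = (2*C)*(-4 + d) = 2*C*(-4 + d))
K(y, x) = 3 + x + 2*y (K(y, x) = (y + x) + (y - 1*(-3)) = (x + y) + (y + 3) = (x + y) + (3 + y) = 3 + x + 2*y)
E(-1, G)*(K(-11, -7) - 158) = (2*(-1)*(-4 - 4))*((3 - 7 + 2*(-11)) - 158) = (2*(-1)*(-8))*((3 - 7 - 22) - 158) = 16*(-26 - 158) = 16*(-184) = -2944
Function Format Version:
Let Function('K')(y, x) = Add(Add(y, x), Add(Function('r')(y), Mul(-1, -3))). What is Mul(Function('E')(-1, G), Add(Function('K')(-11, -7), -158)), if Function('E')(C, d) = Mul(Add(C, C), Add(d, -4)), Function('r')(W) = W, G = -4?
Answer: -2944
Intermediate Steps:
Function('E')(C, d) = Mul(2, C, Add(-4, d)) (Function('E')(C, d) = Mul(Mul(2, C), Add(-4, d)) = Mul(2, C, Add(-4, d)))
Function('K')(y, x) = Add(3, x, Mul(2, y)) (Function('K')(y, x) = Add(Add(y, x), Add(y, Mul(-1, -3))) = Add(Add(x, y), Add(y, 3)) = Add(Add(x, y), Add(3, y)) = Add(3, x, Mul(2, y)))
Mul(Function('E')(-1, G), Add(Function('K')(-11, -7), -158)) = Mul(Mul(2, -1, Add(-4, -4)), Add(Add(3, -7, Mul(2, -11)), -158)) = Mul(Mul(2, -1, -8), Add(Add(3, -7, -22), -158)) = Mul(16, Add(-26, -158)) = Mul(16, -184) = -2944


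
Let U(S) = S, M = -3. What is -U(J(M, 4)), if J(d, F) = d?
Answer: 3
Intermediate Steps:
-U(J(M, 4)) = -1*(-3) = 3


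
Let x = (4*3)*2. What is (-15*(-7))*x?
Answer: 2520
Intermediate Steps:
x = 24 (x = 12*2 = 24)
(-15*(-7))*x = -15*(-7)*24 = 105*24 = 2520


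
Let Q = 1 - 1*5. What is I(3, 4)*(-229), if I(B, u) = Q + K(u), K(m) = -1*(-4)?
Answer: 0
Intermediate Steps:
Q = -4 (Q = 1 - 5 = -4)
K(m) = 4
I(B, u) = 0 (I(B, u) = -4 + 4 = 0)
I(3, 4)*(-229) = 0*(-229) = 0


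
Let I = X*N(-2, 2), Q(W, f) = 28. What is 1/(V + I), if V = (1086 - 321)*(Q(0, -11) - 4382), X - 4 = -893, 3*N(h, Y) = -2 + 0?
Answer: -3/9990652 ≈ -3.0028e-7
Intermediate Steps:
N(h, Y) = -⅔ (N(h, Y) = (-2 + 0)/3 = (⅓)*(-2) = -⅔)
X = -889 (X = 4 - 893 = -889)
I = 1778/3 (I = -889*(-⅔) = 1778/3 ≈ 592.67)
V = -3330810 (V = (1086 - 321)*(28 - 4382) = 765*(-4354) = -3330810)
1/(V + I) = 1/(-3330810 + 1778/3) = 1/(-9990652/3) = -3/9990652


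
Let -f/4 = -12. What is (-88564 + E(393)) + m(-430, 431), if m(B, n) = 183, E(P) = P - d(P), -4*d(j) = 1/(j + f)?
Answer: -155210831/1764 ≈ -87988.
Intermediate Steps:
f = 48 (f = -4*(-12) = 48)
d(j) = -1/(4*(48 + j)) (d(j) = -1/(4*(j + 48)) = -1/(4*(48 + j)))
E(P) = P + 1/(192 + 4*P) (E(P) = P - (-1)/(192 + 4*P) = P + 1/(192 + 4*P))
(-88564 + E(393)) + m(-430, 431) = (-88564 + (¼ + 393*(48 + 393))/(48 + 393)) + 183 = (-88564 + (¼ + 393*441)/441) + 183 = (-88564 + (¼ + 173313)/441) + 183 = (-88564 + (1/441)*(693253/4)) + 183 = (-88564 + 693253/1764) + 183 = -155533643/1764 + 183 = -155210831/1764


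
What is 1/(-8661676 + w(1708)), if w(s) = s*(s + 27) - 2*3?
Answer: -1/5698302 ≈ -1.7549e-7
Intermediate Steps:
w(s) = -6 + s*(27 + s) (w(s) = s*(27 + s) - 6 = -6 + s*(27 + s))
1/(-8661676 + w(1708)) = 1/(-8661676 + (-6 + 1708² + 27*1708)) = 1/(-8661676 + (-6 + 2917264 + 46116)) = 1/(-8661676 + 2963374) = 1/(-5698302) = -1/5698302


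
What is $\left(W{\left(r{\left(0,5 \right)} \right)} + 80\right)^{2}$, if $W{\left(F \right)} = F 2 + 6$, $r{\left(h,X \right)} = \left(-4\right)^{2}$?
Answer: $13924$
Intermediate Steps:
$r{\left(h,X \right)} = 16$
$W{\left(F \right)} = 6 + 2 F$ ($W{\left(F \right)} = 2 F + 6 = 6 + 2 F$)
$\left(W{\left(r{\left(0,5 \right)} \right)} + 80\right)^{2} = \left(\left(6 + 2 \cdot 16\right) + 80\right)^{2} = \left(\left(6 + 32\right) + 80\right)^{2} = \left(38 + 80\right)^{2} = 118^{2} = 13924$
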